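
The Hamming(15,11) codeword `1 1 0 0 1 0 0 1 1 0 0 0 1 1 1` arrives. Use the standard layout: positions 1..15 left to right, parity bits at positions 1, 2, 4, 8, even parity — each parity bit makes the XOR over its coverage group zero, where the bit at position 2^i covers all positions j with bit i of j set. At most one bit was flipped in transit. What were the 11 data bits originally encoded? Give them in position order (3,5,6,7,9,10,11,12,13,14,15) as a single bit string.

01001010111

s1: b1⊕b3⊕b5⊕b7⊕b9⊕b11⊕b13⊕b15 = 1⊕0⊕1⊕0⊕1⊕0⊕1⊕1 = 1
s2: b2⊕b3⊕b6⊕b7⊕b10⊕b11⊕b14⊕b15 = 1⊕0⊕0⊕0⊕0⊕0⊕1⊕1 = 1
s4: b4⊕b5⊕b6⊕b7⊕b12⊕b13⊕b14⊕b15 = 0⊕1⊕0⊕0⊕0⊕1⊕1⊕1 = 0
s8: b8⊕b9⊕b10⊕b11⊕b12⊕b13⊕b14⊕b15 = 1⊕1⊕0⊕0⊕0⊕1⊕1⊕1 = 1
Syndrome (s8...s1) = 1011 → position 11.
Flip bit 11: corrected codeword = 110010011010111
Data bits at positions 3,5,6,7,9,10,11,12,13,14,15: 01001010111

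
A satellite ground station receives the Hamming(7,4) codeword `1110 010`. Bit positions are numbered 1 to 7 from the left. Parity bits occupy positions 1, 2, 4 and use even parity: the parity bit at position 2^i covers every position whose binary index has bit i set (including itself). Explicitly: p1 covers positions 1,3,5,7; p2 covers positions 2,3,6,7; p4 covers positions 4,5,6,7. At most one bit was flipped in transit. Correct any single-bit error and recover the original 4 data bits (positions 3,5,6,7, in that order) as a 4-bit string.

s1: b1⊕b3⊕b5⊕b7 = 1⊕1⊕0⊕0 = 0
s2: b2⊕b3⊕b6⊕b7 = 1⊕1⊕1⊕0 = 1
s4: b4⊕b5⊕b6⊕b7 = 0⊕0⊕1⊕0 = 1
Syndrome (s4...s1) = 110 → position 6.
Flip bit 6: corrected codeword = 1110000
Data bits at positions 3,5,6,7: 1000

1000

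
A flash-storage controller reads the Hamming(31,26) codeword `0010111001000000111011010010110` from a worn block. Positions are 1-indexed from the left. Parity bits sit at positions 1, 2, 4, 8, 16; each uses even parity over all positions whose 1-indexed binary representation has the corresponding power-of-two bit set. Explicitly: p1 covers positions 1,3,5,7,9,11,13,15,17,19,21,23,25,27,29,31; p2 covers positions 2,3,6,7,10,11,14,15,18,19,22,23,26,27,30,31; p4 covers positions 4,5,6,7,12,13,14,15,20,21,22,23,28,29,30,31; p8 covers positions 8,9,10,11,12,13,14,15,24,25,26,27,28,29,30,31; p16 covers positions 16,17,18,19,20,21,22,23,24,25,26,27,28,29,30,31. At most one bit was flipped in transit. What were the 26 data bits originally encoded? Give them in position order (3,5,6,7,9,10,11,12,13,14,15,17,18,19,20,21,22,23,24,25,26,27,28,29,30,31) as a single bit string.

s1: b1⊕b3⊕b5⊕b7⊕b9⊕b11⊕b13⊕b15⊕b17⊕b19⊕b21⊕b23⊕b25⊕b27⊕b29⊕b31 = 0⊕1⊕1⊕1⊕0⊕0⊕0⊕0⊕1⊕1⊕1⊕0⊕0⊕1⊕1⊕0 = 0
s2: b2⊕b3⊕b6⊕b7⊕b10⊕b11⊕b14⊕b15⊕b18⊕b19⊕b22⊕b23⊕b26⊕b27⊕b30⊕b31 = 0⊕1⊕1⊕1⊕1⊕0⊕0⊕0⊕1⊕1⊕1⊕0⊕0⊕1⊕1⊕0 = 1
s4: b4⊕b5⊕b6⊕b7⊕b12⊕b13⊕b14⊕b15⊕b20⊕b21⊕b22⊕b23⊕b28⊕b29⊕b30⊕b31 = 0⊕1⊕1⊕1⊕0⊕0⊕0⊕0⊕0⊕1⊕1⊕0⊕0⊕1⊕1⊕0 = 1
s8: b8⊕b9⊕b10⊕b11⊕b12⊕b13⊕b14⊕b15⊕b24⊕b25⊕b26⊕b27⊕b28⊕b29⊕b30⊕b31 = 0⊕0⊕1⊕0⊕0⊕0⊕0⊕0⊕1⊕0⊕0⊕1⊕0⊕1⊕1⊕0 = 1
s16: b16⊕b17⊕b18⊕b19⊕b20⊕b21⊕b22⊕b23⊕b24⊕b25⊕b26⊕b27⊕b28⊕b29⊕b30⊕b31 = 0⊕1⊕1⊕1⊕0⊕1⊕1⊕0⊕1⊕0⊕0⊕1⊕0⊕1⊕1⊕0 = 1
Syndrome (s16...s1) = 11110 → position 30.
Flip bit 30: corrected codeword = 0010111001000000111011010010100
Data bits at positions 3,5,6,7,9,10,11,12,13,14,15,17,18,19,20,21,22,23,24,25,26,27,28,29,30,31: 11110100000111011010010100

11110100000111011010010100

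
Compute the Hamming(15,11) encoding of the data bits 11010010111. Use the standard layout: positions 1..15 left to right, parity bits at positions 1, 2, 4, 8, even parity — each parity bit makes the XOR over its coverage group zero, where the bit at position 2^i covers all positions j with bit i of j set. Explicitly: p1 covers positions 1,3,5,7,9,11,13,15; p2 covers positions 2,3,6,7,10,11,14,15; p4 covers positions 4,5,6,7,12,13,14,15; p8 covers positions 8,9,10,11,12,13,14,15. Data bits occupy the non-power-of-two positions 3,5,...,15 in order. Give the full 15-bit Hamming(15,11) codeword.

011110100010111

Place data bits at non-power-of-two positions: b3=1, b5=1, b6=0, b7=1, b9=0, b10=0, b11=1, b12=0, b13=1, b14=1, b15=1.
p1 = XOR of data positions {3,5,7,9,11,13,15} = 1⊕1⊕1⊕0⊕1⊕1⊕1 = 0
p2 = XOR of data positions {3,6,7,10,11,14,15} = 1⊕0⊕1⊕0⊕1⊕1⊕1 = 1
p4 = XOR of data positions {5,6,7,12,13,14,15} = 1⊕0⊕1⊕0⊕1⊕1⊕1 = 1
p8 = XOR of data positions {9,10,11,12,13,14,15} = 0⊕0⊕1⊕0⊕1⊕1⊕1 = 0
Codeword b1..b15 = 011110100010111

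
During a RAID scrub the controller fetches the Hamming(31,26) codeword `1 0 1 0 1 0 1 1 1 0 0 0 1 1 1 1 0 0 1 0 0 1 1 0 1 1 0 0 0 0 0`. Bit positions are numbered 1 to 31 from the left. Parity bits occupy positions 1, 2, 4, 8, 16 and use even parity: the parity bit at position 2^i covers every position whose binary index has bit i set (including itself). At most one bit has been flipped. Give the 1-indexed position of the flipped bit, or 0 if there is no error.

12

s1: b1⊕b3⊕b5⊕b7⊕b9⊕b11⊕b13⊕b15⊕b17⊕b19⊕b21⊕b23⊕b25⊕b27⊕b29⊕b31 = 1⊕1⊕1⊕1⊕1⊕0⊕1⊕1⊕0⊕1⊕0⊕1⊕1⊕0⊕0⊕0 = 0
s2: b2⊕b3⊕b6⊕b7⊕b10⊕b11⊕b14⊕b15⊕b18⊕b19⊕b22⊕b23⊕b26⊕b27⊕b30⊕b31 = 0⊕1⊕0⊕1⊕0⊕0⊕1⊕1⊕0⊕1⊕1⊕1⊕1⊕0⊕0⊕0 = 0
s4: b4⊕b5⊕b6⊕b7⊕b12⊕b13⊕b14⊕b15⊕b20⊕b21⊕b22⊕b23⊕b28⊕b29⊕b30⊕b31 = 0⊕1⊕0⊕1⊕0⊕1⊕1⊕1⊕0⊕0⊕1⊕1⊕0⊕0⊕0⊕0 = 1
s8: b8⊕b9⊕b10⊕b11⊕b12⊕b13⊕b14⊕b15⊕b24⊕b25⊕b26⊕b27⊕b28⊕b29⊕b30⊕b31 = 1⊕1⊕0⊕0⊕0⊕1⊕1⊕1⊕0⊕1⊕1⊕0⊕0⊕0⊕0⊕0 = 1
s16: b16⊕b17⊕b18⊕b19⊕b20⊕b21⊕b22⊕b23⊕b24⊕b25⊕b26⊕b27⊕b28⊕b29⊕b30⊕b31 = 1⊕0⊕0⊕1⊕0⊕0⊕1⊕1⊕0⊕1⊕1⊕0⊕0⊕0⊕0⊕0 = 0
Syndrome (s16...s1) = 01100 → position 12.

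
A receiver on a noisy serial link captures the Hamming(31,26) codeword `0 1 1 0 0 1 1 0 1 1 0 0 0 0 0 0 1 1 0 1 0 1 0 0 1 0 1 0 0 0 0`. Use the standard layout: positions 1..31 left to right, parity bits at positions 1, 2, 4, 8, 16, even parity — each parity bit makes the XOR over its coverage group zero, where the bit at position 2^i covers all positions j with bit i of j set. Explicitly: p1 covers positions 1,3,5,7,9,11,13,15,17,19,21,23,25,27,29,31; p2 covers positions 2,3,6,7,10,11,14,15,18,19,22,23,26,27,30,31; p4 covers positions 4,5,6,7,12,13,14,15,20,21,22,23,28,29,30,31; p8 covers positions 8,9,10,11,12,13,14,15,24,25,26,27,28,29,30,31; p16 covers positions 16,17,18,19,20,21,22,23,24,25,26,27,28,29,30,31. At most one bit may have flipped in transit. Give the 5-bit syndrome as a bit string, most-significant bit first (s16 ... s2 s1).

s1: b1⊕b3⊕b5⊕b7⊕b9⊕b11⊕b13⊕b15⊕b17⊕b19⊕b21⊕b23⊕b25⊕b27⊕b29⊕b31 = 0⊕1⊕0⊕1⊕1⊕0⊕0⊕0⊕1⊕0⊕0⊕0⊕1⊕1⊕0⊕0 = 0
s2: b2⊕b3⊕b6⊕b7⊕b10⊕b11⊕b14⊕b15⊕b18⊕b19⊕b22⊕b23⊕b26⊕b27⊕b30⊕b31 = 1⊕1⊕1⊕1⊕1⊕0⊕0⊕0⊕1⊕0⊕1⊕0⊕0⊕1⊕0⊕0 = 0
s4: b4⊕b5⊕b6⊕b7⊕b12⊕b13⊕b14⊕b15⊕b20⊕b21⊕b22⊕b23⊕b28⊕b29⊕b30⊕b31 = 0⊕0⊕1⊕1⊕0⊕0⊕0⊕0⊕1⊕0⊕1⊕0⊕0⊕0⊕0⊕0 = 0
s8: b8⊕b9⊕b10⊕b11⊕b12⊕b13⊕b14⊕b15⊕b24⊕b25⊕b26⊕b27⊕b28⊕b29⊕b30⊕b31 = 0⊕1⊕1⊕0⊕0⊕0⊕0⊕0⊕0⊕1⊕0⊕1⊕0⊕0⊕0⊕0 = 0
s16: b16⊕b17⊕b18⊕b19⊕b20⊕b21⊕b22⊕b23⊕b24⊕b25⊕b26⊕b27⊕b28⊕b29⊕b30⊕b31 = 0⊕1⊕1⊕0⊕1⊕0⊕1⊕0⊕0⊕1⊕0⊕1⊕0⊕0⊕0⊕0 = 0
Syndrome (s16...s1) = 00000 → position 0 (no error).

00000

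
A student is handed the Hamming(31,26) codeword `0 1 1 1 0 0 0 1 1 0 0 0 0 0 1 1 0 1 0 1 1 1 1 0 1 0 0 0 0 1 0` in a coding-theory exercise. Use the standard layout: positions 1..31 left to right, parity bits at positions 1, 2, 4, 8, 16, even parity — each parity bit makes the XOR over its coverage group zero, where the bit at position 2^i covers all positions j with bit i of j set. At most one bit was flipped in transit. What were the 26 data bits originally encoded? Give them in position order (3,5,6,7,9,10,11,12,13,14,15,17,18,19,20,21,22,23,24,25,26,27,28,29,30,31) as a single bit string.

10001000011010111101000010

s1: b1⊕b3⊕b5⊕b7⊕b9⊕b11⊕b13⊕b15⊕b17⊕b19⊕b21⊕b23⊕b25⊕b27⊕b29⊕b31 = 0⊕1⊕0⊕0⊕1⊕0⊕0⊕1⊕0⊕0⊕1⊕1⊕1⊕0⊕0⊕0 = 0
s2: b2⊕b3⊕b6⊕b7⊕b10⊕b11⊕b14⊕b15⊕b18⊕b19⊕b22⊕b23⊕b26⊕b27⊕b30⊕b31 = 1⊕1⊕0⊕0⊕0⊕0⊕0⊕1⊕1⊕0⊕1⊕1⊕0⊕0⊕1⊕0 = 1
s4: b4⊕b5⊕b6⊕b7⊕b12⊕b13⊕b14⊕b15⊕b20⊕b21⊕b22⊕b23⊕b28⊕b29⊕b30⊕b31 = 1⊕0⊕0⊕0⊕0⊕0⊕0⊕1⊕1⊕1⊕1⊕1⊕0⊕0⊕1⊕0 = 1
s8: b8⊕b9⊕b10⊕b11⊕b12⊕b13⊕b14⊕b15⊕b24⊕b25⊕b26⊕b27⊕b28⊕b29⊕b30⊕b31 = 1⊕1⊕0⊕0⊕0⊕0⊕0⊕1⊕0⊕1⊕0⊕0⊕0⊕0⊕1⊕0 = 1
s16: b16⊕b17⊕b18⊕b19⊕b20⊕b21⊕b22⊕b23⊕b24⊕b25⊕b26⊕b27⊕b28⊕b29⊕b30⊕b31 = 1⊕0⊕1⊕0⊕1⊕1⊕1⊕1⊕0⊕1⊕0⊕0⊕0⊕0⊕1⊕0 = 0
Syndrome (s16...s1) = 01110 → position 14.
Flip bit 14: corrected codeword = 0111000110000111010111101000010
Data bits at positions 3,5,6,7,9,10,11,12,13,14,15,17,18,19,20,21,22,23,24,25,26,27,28,29,30,31: 10001000011010111101000010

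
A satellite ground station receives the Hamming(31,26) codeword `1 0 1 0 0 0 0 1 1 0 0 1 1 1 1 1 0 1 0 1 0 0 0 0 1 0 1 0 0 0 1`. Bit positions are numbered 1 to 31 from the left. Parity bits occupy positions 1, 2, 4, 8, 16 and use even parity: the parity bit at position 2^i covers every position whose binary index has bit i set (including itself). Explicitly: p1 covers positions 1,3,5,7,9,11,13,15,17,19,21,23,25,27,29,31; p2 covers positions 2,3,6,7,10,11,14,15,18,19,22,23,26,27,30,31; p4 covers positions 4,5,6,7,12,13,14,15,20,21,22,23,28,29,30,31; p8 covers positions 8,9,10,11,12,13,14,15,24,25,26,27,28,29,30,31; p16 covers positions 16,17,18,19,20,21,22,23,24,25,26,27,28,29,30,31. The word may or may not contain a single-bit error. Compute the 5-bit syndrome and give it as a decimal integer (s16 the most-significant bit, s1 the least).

8

s1: b1⊕b3⊕b5⊕b7⊕b9⊕b11⊕b13⊕b15⊕b17⊕b19⊕b21⊕b23⊕b25⊕b27⊕b29⊕b31 = 1⊕1⊕0⊕0⊕1⊕0⊕1⊕1⊕0⊕0⊕0⊕0⊕1⊕1⊕0⊕1 = 0
s2: b2⊕b3⊕b6⊕b7⊕b10⊕b11⊕b14⊕b15⊕b18⊕b19⊕b22⊕b23⊕b26⊕b27⊕b30⊕b31 = 0⊕1⊕0⊕0⊕0⊕0⊕1⊕1⊕1⊕0⊕0⊕0⊕0⊕1⊕0⊕1 = 0
s4: b4⊕b5⊕b6⊕b7⊕b12⊕b13⊕b14⊕b15⊕b20⊕b21⊕b22⊕b23⊕b28⊕b29⊕b30⊕b31 = 0⊕0⊕0⊕0⊕1⊕1⊕1⊕1⊕1⊕0⊕0⊕0⊕0⊕0⊕0⊕1 = 0
s8: b8⊕b9⊕b10⊕b11⊕b12⊕b13⊕b14⊕b15⊕b24⊕b25⊕b26⊕b27⊕b28⊕b29⊕b30⊕b31 = 1⊕1⊕0⊕0⊕1⊕1⊕1⊕1⊕0⊕1⊕0⊕1⊕0⊕0⊕0⊕1 = 1
s16: b16⊕b17⊕b18⊕b19⊕b20⊕b21⊕b22⊕b23⊕b24⊕b25⊕b26⊕b27⊕b28⊕b29⊕b30⊕b31 = 1⊕0⊕1⊕0⊕1⊕0⊕0⊕0⊕0⊕1⊕0⊕1⊕0⊕0⊕0⊕1 = 0
Syndrome (s16...s1) = 01000 → position 8.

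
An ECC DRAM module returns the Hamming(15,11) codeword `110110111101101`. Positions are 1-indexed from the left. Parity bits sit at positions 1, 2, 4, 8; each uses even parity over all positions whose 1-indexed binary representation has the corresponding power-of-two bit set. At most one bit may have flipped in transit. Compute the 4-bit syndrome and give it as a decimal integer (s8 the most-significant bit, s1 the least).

0

s1: b1⊕b3⊕b5⊕b7⊕b9⊕b11⊕b13⊕b15 = 1⊕0⊕1⊕1⊕1⊕0⊕1⊕1 = 0
s2: b2⊕b3⊕b6⊕b7⊕b10⊕b11⊕b14⊕b15 = 1⊕0⊕0⊕1⊕1⊕0⊕0⊕1 = 0
s4: b4⊕b5⊕b6⊕b7⊕b12⊕b13⊕b14⊕b15 = 1⊕1⊕0⊕1⊕1⊕1⊕0⊕1 = 0
s8: b8⊕b9⊕b10⊕b11⊕b12⊕b13⊕b14⊕b15 = 1⊕1⊕1⊕0⊕1⊕1⊕0⊕1 = 0
Syndrome (s8...s1) = 0000 → position 0 (no error).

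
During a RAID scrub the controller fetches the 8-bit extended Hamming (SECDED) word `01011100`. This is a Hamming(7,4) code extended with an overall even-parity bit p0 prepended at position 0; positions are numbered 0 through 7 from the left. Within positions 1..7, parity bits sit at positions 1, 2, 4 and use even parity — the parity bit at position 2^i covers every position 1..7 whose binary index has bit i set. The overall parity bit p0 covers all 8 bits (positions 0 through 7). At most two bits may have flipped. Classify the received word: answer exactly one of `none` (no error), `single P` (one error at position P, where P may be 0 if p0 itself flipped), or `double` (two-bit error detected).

s1: b1⊕b3⊕b5⊕b7 = 1⊕1⊕1⊕0 = 1
s2: b2⊕b3⊕b6⊕b7 = 0⊕1⊕0⊕0 = 1
s4: b4⊕b5⊕b6⊕b7 = 1⊕1⊕0⊕0 = 0
Syndrome (s4...s1) = 011 → position 3.
Overall parity (XOR of all 8 bits, including p0): 0⊕1⊕0⊕1⊕1⊕1⊕0⊕0 = 0
Overall=0, syndrome position=3 → double-bit error detected (uncorrectable).

double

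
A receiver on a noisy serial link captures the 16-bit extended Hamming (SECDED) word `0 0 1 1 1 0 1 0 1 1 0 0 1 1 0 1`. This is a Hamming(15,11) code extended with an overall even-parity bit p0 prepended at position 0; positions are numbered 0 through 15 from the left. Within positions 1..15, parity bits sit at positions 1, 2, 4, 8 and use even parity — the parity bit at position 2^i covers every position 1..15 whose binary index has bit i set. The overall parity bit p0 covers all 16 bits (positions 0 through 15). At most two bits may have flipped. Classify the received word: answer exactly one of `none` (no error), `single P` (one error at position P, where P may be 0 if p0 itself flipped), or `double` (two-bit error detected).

single 12

s1: b1⊕b3⊕b5⊕b7⊕b9⊕b11⊕b13⊕b15 = 0⊕1⊕0⊕0⊕1⊕0⊕1⊕1 = 0
s2: b2⊕b3⊕b6⊕b7⊕b10⊕b11⊕b14⊕b15 = 1⊕1⊕1⊕0⊕0⊕0⊕0⊕1 = 0
s4: b4⊕b5⊕b6⊕b7⊕b12⊕b13⊕b14⊕b15 = 1⊕0⊕1⊕0⊕1⊕1⊕0⊕1 = 1
s8: b8⊕b9⊕b10⊕b11⊕b12⊕b13⊕b14⊕b15 = 1⊕1⊕0⊕0⊕1⊕1⊕0⊕1 = 1
Syndrome (s8...s1) = 1100 → position 12.
Overall parity (XOR of all 16 bits, including p0): 0⊕0⊕1⊕1⊕1⊕0⊕1⊕0⊕1⊕1⊕0⊕0⊕1⊕1⊕0⊕1 = 1
Overall=1, syndrome position=12 → single-bit error at position 12.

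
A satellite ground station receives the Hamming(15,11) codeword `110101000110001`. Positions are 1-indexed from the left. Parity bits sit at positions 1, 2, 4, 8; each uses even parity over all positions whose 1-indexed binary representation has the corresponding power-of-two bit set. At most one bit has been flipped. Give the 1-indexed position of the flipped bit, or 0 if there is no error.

15

s1: b1⊕b3⊕b5⊕b7⊕b9⊕b11⊕b13⊕b15 = 1⊕0⊕0⊕0⊕0⊕1⊕0⊕1 = 1
s2: b2⊕b3⊕b6⊕b7⊕b10⊕b11⊕b14⊕b15 = 1⊕0⊕1⊕0⊕1⊕1⊕0⊕1 = 1
s4: b4⊕b5⊕b6⊕b7⊕b12⊕b13⊕b14⊕b15 = 1⊕0⊕1⊕0⊕0⊕0⊕0⊕1 = 1
s8: b8⊕b9⊕b10⊕b11⊕b12⊕b13⊕b14⊕b15 = 0⊕0⊕1⊕1⊕0⊕0⊕0⊕1 = 1
Syndrome (s8...s1) = 1111 → position 15.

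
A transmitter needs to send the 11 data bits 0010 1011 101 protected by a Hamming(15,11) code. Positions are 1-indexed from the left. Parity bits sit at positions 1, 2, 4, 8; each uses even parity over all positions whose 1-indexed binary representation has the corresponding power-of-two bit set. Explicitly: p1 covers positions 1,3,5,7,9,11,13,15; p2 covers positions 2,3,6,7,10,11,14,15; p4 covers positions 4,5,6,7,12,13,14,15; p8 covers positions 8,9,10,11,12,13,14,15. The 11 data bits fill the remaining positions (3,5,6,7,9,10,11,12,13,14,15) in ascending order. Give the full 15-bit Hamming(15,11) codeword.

010001011011101

Place data bits at non-power-of-two positions: b3=0, b5=0, b6=1, b7=0, b9=1, b10=0, b11=1, b12=1, b13=1, b14=0, b15=1.
p1 = XOR of data positions {3,5,7,9,11,13,15} = 0⊕0⊕0⊕1⊕1⊕1⊕1 = 0
p2 = XOR of data positions {3,6,7,10,11,14,15} = 0⊕1⊕0⊕0⊕1⊕0⊕1 = 1
p4 = XOR of data positions {5,6,7,12,13,14,15} = 0⊕1⊕0⊕1⊕1⊕0⊕1 = 0
p8 = XOR of data positions {9,10,11,12,13,14,15} = 1⊕0⊕1⊕1⊕1⊕0⊕1 = 1
Codeword b1..b15 = 010001011011101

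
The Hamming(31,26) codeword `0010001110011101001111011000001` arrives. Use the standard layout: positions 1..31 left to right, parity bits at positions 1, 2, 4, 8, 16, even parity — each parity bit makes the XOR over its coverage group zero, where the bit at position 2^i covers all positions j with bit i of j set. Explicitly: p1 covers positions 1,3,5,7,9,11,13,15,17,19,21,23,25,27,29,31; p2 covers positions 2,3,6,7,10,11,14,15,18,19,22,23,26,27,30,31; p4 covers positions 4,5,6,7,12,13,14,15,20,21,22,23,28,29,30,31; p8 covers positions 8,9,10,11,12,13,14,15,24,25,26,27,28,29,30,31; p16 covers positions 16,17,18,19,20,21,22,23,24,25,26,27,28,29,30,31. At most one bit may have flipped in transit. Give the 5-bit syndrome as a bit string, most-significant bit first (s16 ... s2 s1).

s1: b1⊕b3⊕b5⊕b7⊕b9⊕b11⊕b13⊕b15⊕b17⊕b19⊕b21⊕b23⊕b25⊕b27⊕b29⊕b31 = 0⊕1⊕0⊕1⊕1⊕0⊕1⊕0⊕0⊕1⊕1⊕0⊕1⊕0⊕0⊕1 = 0
s2: b2⊕b3⊕b6⊕b7⊕b10⊕b11⊕b14⊕b15⊕b18⊕b19⊕b22⊕b23⊕b26⊕b27⊕b30⊕b31 = 0⊕1⊕0⊕1⊕0⊕0⊕1⊕0⊕0⊕1⊕1⊕0⊕0⊕0⊕0⊕1 = 0
s4: b4⊕b5⊕b6⊕b7⊕b12⊕b13⊕b14⊕b15⊕b20⊕b21⊕b22⊕b23⊕b28⊕b29⊕b30⊕b31 = 0⊕0⊕0⊕1⊕1⊕1⊕1⊕0⊕1⊕1⊕1⊕0⊕0⊕0⊕0⊕1 = 0
s8: b8⊕b9⊕b10⊕b11⊕b12⊕b13⊕b14⊕b15⊕b24⊕b25⊕b26⊕b27⊕b28⊕b29⊕b30⊕b31 = 1⊕1⊕0⊕0⊕1⊕1⊕1⊕0⊕1⊕1⊕0⊕0⊕0⊕0⊕0⊕1 = 0
s16: b16⊕b17⊕b18⊕b19⊕b20⊕b21⊕b22⊕b23⊕b24⊕b25⊕b26⊕b27⊕b28⊕b29⊕b30⊕b31 = 1⊕0⊕0⊕1⊕1⊕1⊕1⊕0⊕1⊕1⊕0⊕0⊕0⊕0⊕0⊕1 = 0
Syndrome (s16...s1) = 00000 → position 0 (no error).

00000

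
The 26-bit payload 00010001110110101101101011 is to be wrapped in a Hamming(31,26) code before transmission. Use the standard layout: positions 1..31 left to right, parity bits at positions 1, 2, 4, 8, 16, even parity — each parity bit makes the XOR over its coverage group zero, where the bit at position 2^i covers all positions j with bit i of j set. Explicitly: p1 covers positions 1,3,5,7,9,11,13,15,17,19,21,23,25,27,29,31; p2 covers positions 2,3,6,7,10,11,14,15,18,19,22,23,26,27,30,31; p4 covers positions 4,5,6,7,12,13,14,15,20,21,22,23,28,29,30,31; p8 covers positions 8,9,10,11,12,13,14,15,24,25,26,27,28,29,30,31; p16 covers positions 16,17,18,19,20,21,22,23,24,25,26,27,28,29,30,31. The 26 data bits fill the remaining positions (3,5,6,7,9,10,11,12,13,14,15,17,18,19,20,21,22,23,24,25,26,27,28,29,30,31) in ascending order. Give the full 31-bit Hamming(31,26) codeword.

0000001000011100110101101101011

Place data bits at non-power-of-two positions: b3=0, b5=0, b6=0, b7=1, b9=0, b10=0, b11=0, b12=1, b13=1, b14=1, b15=0, b17=1, b18=1, b19=0, b20=1, b21=0, b22=1, b23=1, b24=0, b25=1, b26=1, b27=0, b28=1, b29=0, b30=1, b31=1.
p1 = XOR of data positions {3,5,7,9,11,13,15,17,19,21,23,25,27,29,31} = 0⊕0⊕1⊕0⊕0⊕1⊕0⊕1⊕0⊕0⊕1⊕1⊕0⊕0⊕1 = 0
p2 = XOR of data positions {3,6,7,10,11,14,15,18,19,22,23,26,27,30,31} = 0⊕0⊕1⊕0⊕0⊕1⊕0⊕1⊕0⊕1⊕1⊕1⊕0⊕1⊕1 = 0
p4 = XOR of data positions {5,6,7,12,13,14,15,20,21,22,23,28,29,30,31} = 0⊕0⊕1⊕1⊕1⊕1⊕0⊕1⊕0⊕1⊕1⊕1⊕0⊕1⊕1 = 0
p8 = XOR of data positions {9,10,11,12,13,14,15,24,25,26,27,28,29,30,31} = 0⊕0⊕0⊕1⊕1⊕1⊕0⊕0⊕1⊕1⊕0⊕1⊕0⊕1⊕1 = 0
p16 = XOR of data positions {17,18,19,20,21,22,23,24,25,26,27,28,29,30,31} = 1⊕1⊕0⊕1⊕0⊕1⊕1⊕0⊕1⊕1⊕0⊕1⊕0⊕1⊕1 = 0
Codeword b1..b31 = 0000001000011100110101101101011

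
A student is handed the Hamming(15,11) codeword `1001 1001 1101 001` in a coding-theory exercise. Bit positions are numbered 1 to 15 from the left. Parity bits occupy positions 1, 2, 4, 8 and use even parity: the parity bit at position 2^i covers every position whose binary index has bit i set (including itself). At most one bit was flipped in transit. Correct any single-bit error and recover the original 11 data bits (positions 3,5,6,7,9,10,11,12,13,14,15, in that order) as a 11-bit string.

01001101001

s1: b1⊕b3⊕b5⊕b7⊕b9⊕b11⊕b13⊕b15 = 1⊕0⊕1⊕0⊕1⊕0⊕0⊕1 = 0
s2: b2⊕b3⊕b6⊕b7⊕b10⊕b11⊕b14⊕b15 = 0⊕0⊕0⊕0⊕1⊕0⊕0⊕1 = 0
s4: b4⊕b5⊕b6⊕b7⊕b12⊕b13⊕b14⊕b15 = 1⊕1⊕0⊕0⊕1⊕0⊕0⊕1 = 0
s8: b8⊕b9⊕b10⊕b11⊕b12⊕b13⊕b14⊕b15 = 1⊕1⊕1⊕0⊕1⊕0⊕0⊕1 = 1
Syndrome (s8...s1) = 1000 → position 8.
Flip bit 8: corrected codeword = 100110001101001
Data bits at positions 3,5,6,7,9,10,11,12,13,14,15: 01001101001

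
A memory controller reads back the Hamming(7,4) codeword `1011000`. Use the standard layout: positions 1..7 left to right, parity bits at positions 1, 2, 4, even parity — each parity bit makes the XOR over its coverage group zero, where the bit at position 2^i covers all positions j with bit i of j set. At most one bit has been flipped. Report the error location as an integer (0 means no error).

6

s1: b1⊕b3⊕b5⊕b7 = 1⊕1⊕0⊕0 = 0
s2: b2⊕b3⊕b6⊕b7 = 0⊕1⊕0⊕0 = 1
s4: b4⊕b5⊕b6⊕b7 = 1⊕0⊕0⊕0 = 1
Syndrome (s4...s1) = 110 → position 6.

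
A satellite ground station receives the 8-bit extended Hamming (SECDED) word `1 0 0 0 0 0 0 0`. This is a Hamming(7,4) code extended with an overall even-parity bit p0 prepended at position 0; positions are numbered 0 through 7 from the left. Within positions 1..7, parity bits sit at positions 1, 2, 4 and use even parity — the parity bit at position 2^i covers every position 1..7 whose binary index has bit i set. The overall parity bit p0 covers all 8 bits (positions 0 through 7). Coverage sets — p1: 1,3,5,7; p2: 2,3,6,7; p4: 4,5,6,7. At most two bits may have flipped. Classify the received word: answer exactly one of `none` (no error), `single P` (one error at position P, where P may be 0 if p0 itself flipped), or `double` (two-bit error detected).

single 0

s1: b1⊕b3⊕b5⊕b7 = 0⊕0⊕0⊕0 = 0
s2: b2⊕b3⊕b6⊕b7 = 0⊕0⊕0⊕0 = 0
s4: b4⊕b5⊕b6⊕b7 = 0⊕0⊕0⊕0 = 0
Syndrome (s4...s1) = 000 → position 0 (no error).
Overall parity (XOR of all 8 bits, including p0): 1⊕0⊕0⊕0⊕0⊕0⊕0⊕0 = 1
Overall=1, syndrome position=0 → single-bit error at position 0.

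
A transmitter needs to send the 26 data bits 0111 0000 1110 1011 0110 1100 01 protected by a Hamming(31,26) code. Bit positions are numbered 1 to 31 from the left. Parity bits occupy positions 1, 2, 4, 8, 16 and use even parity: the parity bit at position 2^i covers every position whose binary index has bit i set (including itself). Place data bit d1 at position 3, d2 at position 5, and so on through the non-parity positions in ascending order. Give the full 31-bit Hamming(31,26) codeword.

Place data bits at non-power-of-two positions: b3=0, b5=1, b6=1, b7=1, b9=0, b10=0, b11=0, b12=0, b13=1, b14=1, b15=1, b17=0, b18=1, b19=0, b20=1, b21=1, b22=0, b23=1, b24=1, b25=0, b26=1, b27=1, b28=0, b29=0, b30=0, b31=1.
p1 = XOR of data positions {3,5,7,9,11,13,15,17,19,21,23,25,27,29,31} = 0⊕1⊕1⊕0⊕0⊕1⊕1⊕0⊕0⊕1⊕1⊕0⊕1⊕0⊕1 = 0
p2 = XOR of data positions {3,6,7,10,11,14,15,18,19,22,23,26,27,30,31} = 0⊕1⊕1⊕0⊕0⊕1⊕1⊕1⊕0⊕0⊕1⊕1⊕1⊕0⊕1 = 1
p4 = XOR of data positions {5,6,7,12,13,14,15,20,21,22,23,28,29,30,31} = 1⊕1⊕1⊕0⊕1⊕1⊕1⊕1⊕1⊕0⊕1⊕0⊕0⊕0⊕1 = 0
p8 = XOR of data positions {9,10,11,12,13,14,15,24,25,26,27,28,29,30,31} = 0⊕0⊕0⊕0⊕1⊕1⊕1⊕1⊕0⊕1⊕1⊕0⊕0⊕0⊕1 = 1
p16 = XOR of data positions {17,18,19,20,21,22,23,24,25,26,27,28,29,30,31} = 0⊕1⊕0⊕1⊕1⊕0⊕1⊕1⊕0⊕1⊕1⊕0⊕0⊕0⊕1 = 0
Codeword b1..b31 = 0100111100001110010110110110001

0100111100001110010110110110001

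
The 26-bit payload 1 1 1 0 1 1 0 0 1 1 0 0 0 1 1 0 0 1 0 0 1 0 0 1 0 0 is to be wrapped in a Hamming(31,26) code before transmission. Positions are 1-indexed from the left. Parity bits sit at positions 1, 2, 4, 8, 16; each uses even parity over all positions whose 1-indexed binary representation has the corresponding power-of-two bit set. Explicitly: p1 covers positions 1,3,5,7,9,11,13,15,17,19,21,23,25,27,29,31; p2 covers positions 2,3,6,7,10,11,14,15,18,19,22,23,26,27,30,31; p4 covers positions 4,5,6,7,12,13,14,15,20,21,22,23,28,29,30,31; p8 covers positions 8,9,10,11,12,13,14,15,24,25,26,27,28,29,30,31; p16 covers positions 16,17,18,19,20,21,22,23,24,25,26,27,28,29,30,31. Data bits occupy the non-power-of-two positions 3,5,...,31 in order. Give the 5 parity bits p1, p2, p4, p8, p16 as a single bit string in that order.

Place data bits at non-power-of-two positions: b3=1, b5=1, b6=1, b7=0, b9=1, b10=1, b11=0, b12=0, b13=1, b14=1, b15=0, b17=0, b18=0, b19=1, b20=1, b21=0, b22=0, b23=1, b24=0, b25=0, b26=1, b27=0, b28=0, b29=1, b30=0, b31=0.
p1 = XOR of data positions {3,5,7,9,11,13,15,17,19,21,23,25,27,29,31} = 1⊕1⊕0⊕1⊕0⊕1⊕0⊕0⊕1⊕0⊕1⊕0⊕0⊕1⊕0 = 1
p2 = XOR of data positions {3,6,7,10,11,14,15,18,19,22,23,26,27,30,31} = 1⊕1⊕0⊕1⊕0⊕1⊕0⊕0⊕1⊕0⊕1⊕1⊕0⊕0⊕0 = 1
p4 = XOR of data positions {5,6,7,12,13,14,15,20,21,22,23,28,29,30,31} = 1⊕1⊕0⊕0⊕1⊕1⊕0⊕1⊕0⊕0⊕1⊕0⊕1⊕0⊕0 = 1
p8 = XOR of data positions {9,10,11,12,13,14,15,24,25,26,27,28,29,30,31} = 1⊕1⊕0⊕0⊕1⊕1⊕0⊕0⊕0⊕1⊕0⊕0⊕1⊕0⊕0 = 0
p16 = XOR of data positions {17,18,19,20,21,22,23,24,25,26,27,28,29,30,31} = 0⊕0⊕1⊕1⊕0⊕0⊕1⊕0⊕0⊕1⊕0⊕0⊕1⊕0⊕0 = 1
Parity bits p1,p2,p4,p8,p16 = 11101

11101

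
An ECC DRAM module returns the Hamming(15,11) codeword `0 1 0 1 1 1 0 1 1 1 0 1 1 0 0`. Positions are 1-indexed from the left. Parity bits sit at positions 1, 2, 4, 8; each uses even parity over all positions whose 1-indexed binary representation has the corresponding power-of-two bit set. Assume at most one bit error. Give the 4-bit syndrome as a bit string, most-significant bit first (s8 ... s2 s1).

s1: b1⊕b3⊕b5⊕b7⊕b9⊕b11⊕b13⊕b15 = 0⊕0⊕1⊕0⊕1⊕0⊕1⊕0 = 1
s2: b2⊕b3⊕b6⊕b7⊕b10⊕b11⊕b14⊕b15 = 1⊕0⊕1⊕0⊕1⊕0⊕0⊕0 = 1
s4: b4⊕b5⊕b6⊕b7⊕b12⊕b13⊕b14⊕b15 = 1⊕1⊕1⊕0⊕1⊕1⊕0⊕0 = 1
s8: b8⊕b9⊕b10⊕b11⊕b12⊕b13⊕b14⊕b15 = 1⊕1⊕1⊕0⊕1⊕1⊕0⊕0 = 1
Syndrome (s8...s1) = 1111 → position 15.

1111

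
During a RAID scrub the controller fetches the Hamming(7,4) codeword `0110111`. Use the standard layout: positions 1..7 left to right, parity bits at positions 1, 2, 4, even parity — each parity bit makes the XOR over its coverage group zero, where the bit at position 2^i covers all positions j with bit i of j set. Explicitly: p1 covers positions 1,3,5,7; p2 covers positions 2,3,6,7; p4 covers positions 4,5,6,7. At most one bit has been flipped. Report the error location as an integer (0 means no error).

5

s1: b1⊕b3⊕b5⊕b7 = 0⊕1⊕1⊕1 = 1
s2: b2⊕b3⊕b6⊕b7 = 1⊕1⊕1⊕1 = 0
s4: b4⊕b5⊕b6⊕b7 = 0⊕1⊕1⊕1 = 1
Syndrome (s4...s1) = 101 → position 5.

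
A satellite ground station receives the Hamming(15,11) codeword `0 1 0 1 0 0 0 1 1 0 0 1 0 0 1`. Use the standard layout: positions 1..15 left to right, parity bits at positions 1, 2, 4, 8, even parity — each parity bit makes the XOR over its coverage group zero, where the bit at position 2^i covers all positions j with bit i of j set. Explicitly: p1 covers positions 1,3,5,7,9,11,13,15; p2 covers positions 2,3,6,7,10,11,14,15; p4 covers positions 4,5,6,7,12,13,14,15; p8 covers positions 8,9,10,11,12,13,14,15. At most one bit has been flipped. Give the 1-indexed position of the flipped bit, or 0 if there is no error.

s1: b1⊕b3⊕b5⊕b7⊕b9⊕b11⊕b13⊕b15 = 0⊕0⊕0⊕0⊕1⊕0⊕0⊕1 = 0
s2: b2⊕b3⊕b6⊕b7⊕b10⊕b11⊕b14⊕b15 = 1⊕0⊕0⊕0⊕0⊕0⊕0⊕1 = 0
s4: b4⊕b5⊕b6⊕b7⊕b12⊕b13⊕b14⊕b15 = 1⊕0⊕0⊕0⊕1⊕0⊕0⊕1 = 1
s8: b8⊕b9⊕b10⊕b11⊕b12⊕b13⊕b14⊕b15 = 1⊕1⊕0⊕0⊕1⊕0⊕0⊕1 = 0
Syndrome (s8...s1) = 0100 → position 4.

4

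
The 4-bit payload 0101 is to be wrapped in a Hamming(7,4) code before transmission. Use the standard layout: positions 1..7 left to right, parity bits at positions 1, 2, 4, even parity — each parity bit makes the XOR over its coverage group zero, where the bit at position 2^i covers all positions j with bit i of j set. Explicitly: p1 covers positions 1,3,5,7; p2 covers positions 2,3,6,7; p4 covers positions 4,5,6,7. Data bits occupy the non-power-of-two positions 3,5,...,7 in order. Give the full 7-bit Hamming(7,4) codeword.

0100101

Place data bits at non-power-of-two positions: b3=0, b5=1, b6=0, b7=1.
p1 = XOR of data positions {3,5,7} = 0⊕1⊕1 = 0
p2 = XOR of data positions {3,6,7} = 0⊕0⊕1 = 1
p4 = XOR of data positions {5,6,7} = 1⊕0⊕1 = 0
Codeword b1..b7 = 0100101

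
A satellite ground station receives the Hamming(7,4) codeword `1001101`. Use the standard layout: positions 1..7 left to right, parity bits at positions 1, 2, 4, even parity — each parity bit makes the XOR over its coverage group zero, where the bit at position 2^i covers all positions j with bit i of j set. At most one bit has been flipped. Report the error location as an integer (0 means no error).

7

s1: b1⊕b3⊕b5⊕b7 = 1⊕0⊕1⊕1 = 1
s2: b2⊕b3⊕b6⊕b7 = 0⊕0⊕0⊕1 = 1
s4: b4⊕b5⊕b6⊕b7 = 1⊕1⊕0⊕1 = 1
Syndrome (s4...s1) = 111 → position 7.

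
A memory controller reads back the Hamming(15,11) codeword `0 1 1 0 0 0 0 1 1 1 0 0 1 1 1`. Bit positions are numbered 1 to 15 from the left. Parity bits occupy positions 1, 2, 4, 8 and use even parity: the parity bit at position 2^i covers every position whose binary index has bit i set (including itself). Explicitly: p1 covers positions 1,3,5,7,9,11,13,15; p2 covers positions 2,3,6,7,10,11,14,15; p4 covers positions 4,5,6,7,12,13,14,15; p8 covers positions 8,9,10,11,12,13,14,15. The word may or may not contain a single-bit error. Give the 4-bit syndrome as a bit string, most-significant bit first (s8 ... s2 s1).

s1: b1⊕b3⊕b5⊕b7⊕b9⊕b11⊕b13⊕b15 = 0⊕1⊕0⊕0⊕1⊕0⊕1⊕1 = 0
s2: b2⊕b3⊕b6⊕b7⊕b10⊕b11⊕b14⊕b15 = 1⊕1⊕0⊕0⊕1⊕0⊕1⊕1 = 1
s4: b4⊕b5⊕b6⊕b7⊕b12⊕b13⊕b14⊕b15 = 0⊕0⊕0⊕0⊕0⊕1⊕1⊕1 = 1
s8: b8⊕b9⊕b10⊕b11⊕b12⊕b13⊕b14⊕b15 = 1⊕1⊕1⊕0⊕0⊕1⊕1⊕1 = 0
Syndrome (s8...s1) = 0110 → position 6.

0110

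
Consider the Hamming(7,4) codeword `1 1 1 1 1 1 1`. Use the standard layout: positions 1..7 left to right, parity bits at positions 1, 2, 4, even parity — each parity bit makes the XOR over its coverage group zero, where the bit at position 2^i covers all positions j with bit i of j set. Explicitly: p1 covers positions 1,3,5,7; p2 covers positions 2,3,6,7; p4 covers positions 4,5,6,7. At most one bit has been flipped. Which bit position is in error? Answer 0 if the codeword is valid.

0

s1: b1⊕b3⊕b5⊕b7 = 1⊕1⊕1⊕1 = 0
s2: b2⊕b3⊕b6⊕b7 = 1⊕1⊕1⊕1 = 0
s4: b4⊕b5⊕b6⊕b7 = 1⊕1⊕1⊕1 = 0
Syndrome (s4...s1) = 000 → position 0 (no error).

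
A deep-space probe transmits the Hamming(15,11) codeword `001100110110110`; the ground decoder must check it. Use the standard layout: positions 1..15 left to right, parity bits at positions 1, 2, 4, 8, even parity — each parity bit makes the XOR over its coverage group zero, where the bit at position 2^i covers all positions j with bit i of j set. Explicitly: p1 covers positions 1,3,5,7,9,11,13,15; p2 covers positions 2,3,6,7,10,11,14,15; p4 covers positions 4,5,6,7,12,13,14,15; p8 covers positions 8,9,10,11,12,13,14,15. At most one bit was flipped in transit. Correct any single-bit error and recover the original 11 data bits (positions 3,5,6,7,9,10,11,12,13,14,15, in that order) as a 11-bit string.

s1: b1⊕b3⊕b5⊕b7⊕b9⊕b11⊕b13⊕b15 = 0⊕1⊕0⊕1⊕0⊕1⊕1⊕0 = 0
s2: b2⊕b3⊕b6⊕b7⊕b10⊕b11⊕b14⊕b15 = 0⊕1⊕0⊕1⊕1⊕1⊕1⊕0 = 1
s4: b4⊕b5⊕b6⊕b7⊕b12⊕b13⊕b14⊕b15 = 1⊕0⊕0⊕1⊕0⊕1⊕1⊕0 = 0
s8: b8⊕b9⊕b10⊕b11⊕b12⊕b13⊕b14⊕b15 = 1⊕0⊕1⊕1⊕0⊕1⊕1⊕0 = 1
Syndrome (s8...s1) = 1010 → position 10.
Flip bit 10: corrected codeword = 001100110010110
Data bits at positions 3,5,6,7,9,10,11,12,13,14,15: 10010010110

10010010110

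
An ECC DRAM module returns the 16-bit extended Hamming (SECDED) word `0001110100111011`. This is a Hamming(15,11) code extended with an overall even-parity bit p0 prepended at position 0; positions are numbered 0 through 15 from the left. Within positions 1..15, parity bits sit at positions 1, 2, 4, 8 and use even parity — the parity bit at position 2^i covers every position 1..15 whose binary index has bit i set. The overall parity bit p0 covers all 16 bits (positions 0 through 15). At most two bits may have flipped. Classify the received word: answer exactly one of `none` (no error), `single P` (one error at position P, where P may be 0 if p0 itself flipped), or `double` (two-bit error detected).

single 9

s1: b1⊕b3⊕b5⊕b7⊕b9⊕b11⊕b13⊕b15 = 0⊕1⊕1⊕1⊕0⊕1⊕0⊕1 = 1
s2: b2⊕b3⊕b6⊕b7⊕b10⊕b11⊕b14⊕b15 = 0⊕1⊕0⊕1⊕1⊕1⊕1⊕1 = 0
s4: b4⊕b5⊕b6⊕b7⊕b12⊕b13⊕b14⊕b15 = 1⊕1⊕0⊕1⊕1⊕0⊕1⊕1 = 0
s8: b8⊕b9⊕b10⊕b11⊕b12⊕b13⊕b14⊕b15 = 0⊕0⊕1⊕1⊕1⊕0⊕1⊕1 = 1
Syndrome (s8...s1) = 1001 → position 9.
Overall parity (XOR of all 16 bits, including p0): 0⊕0⊕0⊕1⊕1⊕1⊕0⊕1⊕0⊕0⊕1⊕1⊕1⊕0⊕1⊕1 = 1
Overall=1, syndrome position=9 → single-bit error at position 9.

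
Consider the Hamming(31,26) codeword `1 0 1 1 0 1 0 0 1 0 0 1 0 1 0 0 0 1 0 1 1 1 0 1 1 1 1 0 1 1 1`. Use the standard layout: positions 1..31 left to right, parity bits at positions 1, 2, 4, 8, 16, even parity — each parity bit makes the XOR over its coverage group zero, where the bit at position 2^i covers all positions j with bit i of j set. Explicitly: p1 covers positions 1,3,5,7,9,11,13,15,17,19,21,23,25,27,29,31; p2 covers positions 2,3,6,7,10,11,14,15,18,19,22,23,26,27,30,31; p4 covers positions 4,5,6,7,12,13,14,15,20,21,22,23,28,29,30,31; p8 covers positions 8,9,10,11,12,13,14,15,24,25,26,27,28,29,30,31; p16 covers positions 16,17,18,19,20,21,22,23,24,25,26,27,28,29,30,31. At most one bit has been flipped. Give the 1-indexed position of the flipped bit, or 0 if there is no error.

18

s1: b1⊕b3⊕b5⊕b7⊕b9⊕b11⊕b13⊕b15⊕b17⊕b19⊕b21⊕b23⊕b25⊕b27⊕b29⊕b31 = 1⊕1⊕0⊕0⊕1⊕0⊕0⊕0⊕0⊕0⊕1⊕0⊕1⊕1⊕1⊕1 = 0
s2: b2⊕b3⊕b6⊕b7⊕b10⊕b11⊕b14⊕b15⊕b18⊕b19⊕b22⊕b23⊕b26⊕b27⊕b30⊕b31 = 0⊕1⊕1⊕0⊕0⊕0⊕1⊕0⊕1⊕0⊕1⊕0⊕1⊕1⊕1⊕1 = 1
s4: b4⊕b5⊕b6⊕b7⊕b12⊕b13⊕b14⊕b15⊕b20⊕b21⊕b22⊕b23⊕b28⊕b29⊕b30⊕b31 = 1⊕0⊕1⊕0⊕1⊕0⊕1⊕0⊕1⊕1⊕1⊕0⊕0⊕1⊕1⊕1 = 0
s8: b8⊕b9⊕b10⊕b11⊕b12⊕b13⊕b14⊕b15⊕b24⊕b25⊕b26⊕b27⊕b28⊕b29⊕b30⊕b31 = 0⊕1⊕0⊕0⊕1⊕0⊕1⊕0⊕1⊕1⊕1⊕1⊕0⊕1⊕1⊕1 = 0
s16: b16⊕b17⊕b18⊕b19⊕b20⊕b21⊕b22⊕b23⊕b24⊕b25⊕b26⊕b27⊕b28⊕b29⊕b30⊕b31 = 0⊕0⊕1⊕0⊕1⊕1⊕1⊕0⊕1⊕1⊕1⊕1⊕0⊕1⊕1⊕1 = 1
Syndrome (s16...s1) = 10010 → position 18.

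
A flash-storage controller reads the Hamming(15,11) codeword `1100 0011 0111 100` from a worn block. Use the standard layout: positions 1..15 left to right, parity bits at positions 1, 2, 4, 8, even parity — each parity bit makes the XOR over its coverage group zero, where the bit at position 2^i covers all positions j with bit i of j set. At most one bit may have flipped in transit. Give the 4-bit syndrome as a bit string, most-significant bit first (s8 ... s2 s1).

1100

s1: b1⊕b3⊕b5⊕b7⊕b9⊕b11⊕b13⊕b15 = 1⊕0⊕0⊕1⊕0⊕1⊕1⊕0 = 0
s2: b2⊕b3⊕b6⊕b7⊕b10⊕b11⊕b14⊕b15 = 1⊕0⊕0⊕1⊕1⊕1⊕0⊕0 = 0
s4: b4⊕b5⊕b6⊕b7⊕b12⊕b13⊕b14⊕b15 = 0⊕0⊕0⊕1⊕1⊕1⊕0⊕0 = 1
s8: b8⊕b9⊕b10⊕b11⊕b12⊕b13⊕b14⊕b15 = 1⊕0⊕1⊕1⊕1⊕1⊕0⊕0 = 1
Syndrome (s8...s1) = 1100 → position 12.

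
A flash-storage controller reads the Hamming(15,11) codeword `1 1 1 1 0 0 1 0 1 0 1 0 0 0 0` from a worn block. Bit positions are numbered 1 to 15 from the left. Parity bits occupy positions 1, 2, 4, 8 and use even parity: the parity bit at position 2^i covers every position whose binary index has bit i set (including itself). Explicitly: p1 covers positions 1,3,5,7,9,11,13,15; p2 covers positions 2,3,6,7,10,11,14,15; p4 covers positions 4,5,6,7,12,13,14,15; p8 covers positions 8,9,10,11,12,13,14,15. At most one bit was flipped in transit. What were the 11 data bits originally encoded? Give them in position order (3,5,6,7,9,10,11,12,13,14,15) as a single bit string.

s1: b1⊕b3⊕b5⊕b7⊕b9⊕b11⊕b13⊕b15 = 1⊕1⊕0⊕1⊕1⊕1⊕0⊕0 = 1
s2: b2⊕b3⊕b6⊕b7⊕b10⊕b11⊕b14⊕b15 = 1⊕1⊕0⊕1⊕0⊕1⊕0⊕0 = 0
s4: b4⊕b5⊕b6⊕b7⊕b12⊕b13⊕b14⊕b15 = 1⊕0⊕0⊕1⊕0⊕0⊕0⊕0 = 0
s8: b8⊕b9⊕b10⊕b11⊕b12⊕b13⊕b14⊕b15 = 0⊕1⊕0⊕1⊕0⊕0⊕0⊕0 = 0
Syndrome (s8...s1) = 0001 → position 1.
Flip bit 1: corrected codeword = 011100101010000
Data bits at positions 3,5,6,7,9,10,11,12,13,14,15: 10011010000

10011010000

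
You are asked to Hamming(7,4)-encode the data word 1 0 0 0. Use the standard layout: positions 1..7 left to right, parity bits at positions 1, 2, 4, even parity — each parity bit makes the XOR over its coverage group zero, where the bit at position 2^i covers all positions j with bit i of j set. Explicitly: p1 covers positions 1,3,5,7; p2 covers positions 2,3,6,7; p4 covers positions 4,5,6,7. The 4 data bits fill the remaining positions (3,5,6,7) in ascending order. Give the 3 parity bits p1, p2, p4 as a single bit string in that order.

110

Place data bits at non-power-of-two positions: b3=1, b5=0, b6=0, b7=0.
p1 = XOR of data positions {3,5,7} = 1⊕0⊕0 = 1
p2 = XOR of data positions {3,6,7} = 1⊕0⊕0 = 1
p4 = XOR of data positions {5,6,7} = 0⊕0⊕0 = 0
Parity bits p1,p2,p4 = 110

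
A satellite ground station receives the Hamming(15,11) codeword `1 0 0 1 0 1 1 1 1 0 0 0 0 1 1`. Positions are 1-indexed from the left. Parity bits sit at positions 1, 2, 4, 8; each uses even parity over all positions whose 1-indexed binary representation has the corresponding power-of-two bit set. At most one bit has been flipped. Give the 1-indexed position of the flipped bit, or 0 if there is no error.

s1: b1⊕b3⊕b5⊕b7⊕b9⊕b11⊕b13⊕b15 = 1⊕0⊕0⊕1⊕1⊕0⊕0⊕1 = 0
s2: b2⊕b3⊕b6⊕b7⊕b10⊕b11⊕b14⊕b15 = 0⊕0⊕1⊕1⊕0⊕0⊕1⊕1 = 0
s4: b4⊕b5⊕b6⊕b7⊕b12⊕b13⊕b14⊕b15 = 1⊕0⊕1⊕1⊕0⊕0⊕1⊕1 = 1
s8: b8⊕b9⊕b10⊕b11⊕b12⊕b13⊕b14⊕b15 = 1⊕1⊕0⊕0⊕0⊕0⊕1⊕1 = 0
Syndrome (s8...s1) = 0100 → position 4.

4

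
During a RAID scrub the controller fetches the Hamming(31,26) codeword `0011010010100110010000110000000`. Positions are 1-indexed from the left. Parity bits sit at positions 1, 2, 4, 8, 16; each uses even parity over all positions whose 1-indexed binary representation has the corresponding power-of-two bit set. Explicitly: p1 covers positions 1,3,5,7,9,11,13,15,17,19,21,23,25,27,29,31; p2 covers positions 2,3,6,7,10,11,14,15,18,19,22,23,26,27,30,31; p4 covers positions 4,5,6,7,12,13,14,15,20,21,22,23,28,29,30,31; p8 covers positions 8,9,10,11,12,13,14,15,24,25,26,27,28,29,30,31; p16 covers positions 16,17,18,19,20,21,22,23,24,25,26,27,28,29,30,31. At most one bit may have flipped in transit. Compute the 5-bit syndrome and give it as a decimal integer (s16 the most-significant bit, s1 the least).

31

s1: b1⊕b3⊕b5⊕b7⊕b9⊕b11⊕b13⊕b15⊕b17⊕b19⊕b21⊕b23⊕b25⊕b27⊕b29⊕b31 = 0⊕1⊕0⊕0⊕1⊕1⊕0⊕1⊕0⊕0⊕0⊕1⊕0⊕0⊕0⊕0 = 1
s2: b2⊕b3⊕b6⊕b7⊕b10⊕b11⊕b14⊕b15⊕b18⊕b19⊕b22⊕b23⊕b26⊕b27⊕b30⊕b31 = 0⊕1⊕1⊕0⊕0⊕1⊕1⊕1⊕1⊕0⊕0⊕1⊕0⊕0⊕0⊕0 = 1
s4: b4⊕b5⊕b6⊕b7⊕b12⊕b13⊕b14⊕b15⊕b20⊕b21⊕b22⊕b23⊕b28⊕b29⊕b30⊕b31 = 1⊕0⊕1⊕0⊕0⊕0⊕1⊕1⊕0⊕0⊕0⊕1⊕0⊕0⊕0⊕0 = 1
s8: b8⊕b9⊕b10⊕b11⊕b12⊕b13⊕b14⊕b15⊕b24⊕b25⊕b26⊕b27⊕b28⊕b29⊕b30⊕b31 = 0⊕1⊕0⊕1⊕0⊕0⊕1⊕1⊕1⊕0⊕0⊕0⊕0⊕0⊕0⊕0 = 1
s16: b16⊕b17⊕b18⊕b19⊕b20⊕b21⊕b22⊕b23⊕b24⊕b25⊕b26⊕b27⊕b28⊕b29⊕b30⊕b31 = 0⊕0⊕1⊕0⊕0⊕0⊕0⊕1⊕1⊕0⊕0⊕0⊕0⊕0⊕0⊕0 = 1
Syndrome (s16...s1) = 11111 → position 31.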